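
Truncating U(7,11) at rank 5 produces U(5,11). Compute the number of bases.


Truncating U(7,11) to rank 5 gives U(5,11).
Bases of U(5,11) are all 5-element subsets of 11 elements.
Number of bases = (11 choose 5) = 462.

462


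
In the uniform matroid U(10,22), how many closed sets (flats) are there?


Flats of U(10,22): every subset of size < 10 is a flat, plus E itself.
Count = C(22,0) + C(22,1) + C(22,2) + C(22,3) + C(22,4) + C(22,5) + C(22,6) + C(22,7) + C(22,8) + C(22,9) + 1
     = 1 + 22 + 231 + 1540 + 7315 + 26334 + 74613 + 170544 + 319770 + 497420 + 1
     = 1097791.

1097791


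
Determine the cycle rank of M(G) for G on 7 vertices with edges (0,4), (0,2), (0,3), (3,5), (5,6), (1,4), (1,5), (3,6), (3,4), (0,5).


Cycle rank (nullity) = |E| - r(M) = |E| - (|V| - c).
|E| = 10, |V| = 7, c = 1.
Nullity = 10 - (7 - 1) = 10 - 6 = 4.

4


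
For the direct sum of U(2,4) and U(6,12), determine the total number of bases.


Bases of a direct sum M1 + M2: |B| = |B(M1)| * |B(M2)|.
|B(U(2,4))| = C(4,2) = 6.
|B(U(6,12))| = C(12,6) = 924.
Total bases = 6 * 924 = 5544.

5544


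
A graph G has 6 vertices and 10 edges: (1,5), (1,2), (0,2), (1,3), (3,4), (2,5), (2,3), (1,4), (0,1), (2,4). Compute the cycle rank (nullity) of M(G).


Cycle rank (nullity) = |E| - r(M) = |E| - (|V| - c).
|E| = 10, |V| = 6, c = 1.
Nullity = 10 - (6 - 1) = 10 - 5 = 5.

5


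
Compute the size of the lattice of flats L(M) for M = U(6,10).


Flats of U(6,10): every subset of size < 6 is a flat, plus E itself.
Count = C(10,0) + C(10,1) + C(10,2) + C(10,3) + C(10,4) + C(10,5) + 1
     = 1 + 10 + 45 + 120 + 210 + 252 + 1
     = 639.

639


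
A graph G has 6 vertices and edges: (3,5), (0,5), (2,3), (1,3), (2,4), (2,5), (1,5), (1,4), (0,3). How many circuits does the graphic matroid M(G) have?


A circuit in a graphic matroid = edge set of a simple cycle.
G has 6 vertices and 9 edges.
Enumerating all minimal edge subsets forming cycles...
Total circuits found: 12.

12


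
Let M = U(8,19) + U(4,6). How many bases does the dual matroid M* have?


(M1+M2)* = M1* + M2*.
M1* = U(11,19), bases: C(19,11) = 75582.
M2* = U(2,6), bases: C(6,2) = 15.
|B(M*)| = 75582 * 15 = 1133730.

1133730


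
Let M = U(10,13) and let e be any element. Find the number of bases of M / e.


Contracting e from U(10,13) gives U(9,12).
Bases of U(9,12) = (12 choose 9) = 220.

220


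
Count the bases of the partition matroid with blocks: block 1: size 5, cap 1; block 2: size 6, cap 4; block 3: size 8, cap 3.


A basis picks exactly ci elements from block i.
Number of bases = product of C(|Si|, ci).
= C(5,1) * C(6,4) * C(8,3)
= 5 * 15 * 56
= 4200.

4200


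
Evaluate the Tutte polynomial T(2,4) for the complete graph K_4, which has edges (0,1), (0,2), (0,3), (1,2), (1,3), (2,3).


T(K_4; x,y) = x^3 + 3x^2 + 4xy + 2x + y^3 + 3y^2 + 2y.
Substituting x=2, y=4:
= 8 + 12 + 32 + 4 + 64 + 48 + 8
= 176.

176


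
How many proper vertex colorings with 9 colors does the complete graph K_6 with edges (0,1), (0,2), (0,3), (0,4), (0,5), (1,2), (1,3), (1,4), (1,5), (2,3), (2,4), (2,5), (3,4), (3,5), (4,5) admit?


P(K_6, k) = k(k-1)(k-2)...(k-5).
P(9) = (9) * (8) * (7) * (6) * (5) * (4) = 60480.

60480


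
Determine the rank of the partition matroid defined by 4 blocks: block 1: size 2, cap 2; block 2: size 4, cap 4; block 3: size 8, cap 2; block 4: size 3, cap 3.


Rank of a partition matroid = sum of min(|Si|, ci) for each block.
= min(2,2) + min(4,4) + min(8,2) + min(3,3)
= 2 + 4 + 2 + 3
= 11.

11


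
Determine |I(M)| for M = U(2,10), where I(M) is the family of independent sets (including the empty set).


Independent sets of U(2,10) are all subsets of size <= 2.
Count = C(10,0) + C(10,1) + C(10,2)
     = 1 + 10 + 45
     = 56.

56


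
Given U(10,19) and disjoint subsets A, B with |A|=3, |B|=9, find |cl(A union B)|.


|A union B| = 3 + 9 = 12 (disjoint).
In U(10,19), cl(S) = S if |S| < 10, else cl(S) = E.
Since 12 >= 10, cl(A union B) = E.
|cl(A union B)| = 19.

19


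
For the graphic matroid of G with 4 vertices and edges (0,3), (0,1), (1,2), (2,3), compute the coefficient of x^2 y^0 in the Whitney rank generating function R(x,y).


R(x,y) = sum over A in 2^E of x^(r(E)-r(A)) * y^(|A|-r(A)).
G has 4 vertices, 4 edges. r(E) = 3.
Enumerate all 2^4 = 16 subsets.
Count subsets with r(E)-r(A)=2 and |A|-r(A)=0: 4.

4


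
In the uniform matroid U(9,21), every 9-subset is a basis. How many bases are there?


Bases of U(9,21) are all 9-element subsets of the 21-element ground set.
Number of bases = C(21,9).
C(21,9) = 293930.

293930


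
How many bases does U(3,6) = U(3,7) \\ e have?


Deleting e from U(3,7) gives U(3,6) since n > r.
Bases of U(3,6) = C(6,3) = 6! / (3! * 3!) = 20.

20


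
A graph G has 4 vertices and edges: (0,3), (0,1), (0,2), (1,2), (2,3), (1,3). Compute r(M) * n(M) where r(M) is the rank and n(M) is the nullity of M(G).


r(M) = |V| - c = 4 - 1 = 3.
nullity = |E| - r(M) = 6 - 3 = 3.
Product = 3 * 3 = 9.

9


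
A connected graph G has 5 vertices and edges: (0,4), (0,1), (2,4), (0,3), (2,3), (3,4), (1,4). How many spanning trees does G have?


By Kirchhoff's matrix tree theorem, the number of spanning trees equals
the determinant of any cofactor of the Laplacian matrix L.
G has 5 vertices and 7 edges.
Computing the (4 x 4) cofactor determinant gives 21.

21


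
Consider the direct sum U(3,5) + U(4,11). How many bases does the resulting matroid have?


Bases of a direct sum M1 + M2: |B| = |B(M1)| * |B(M2)|.
|B(U(3,5))| = C(5,3) = 10.
|B(U(4,11))| = C(11,4) = 330.
Total bases = 10 * 330 = 3300.

3300


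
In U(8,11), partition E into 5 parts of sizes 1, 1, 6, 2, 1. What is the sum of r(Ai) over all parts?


r(Ai) = min(|Ai|, 8) for each part.
Sum = min(1,8) + min(1,8) + min(6,8) + min(2,8) + min(1,8)
    = 1 + 1 + 6 + 2 + 1
    = 11.

11


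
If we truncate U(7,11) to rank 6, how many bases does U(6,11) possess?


Truncating U(7,11) to rank 6 gives U(6,11).
Bases of U(6,11) are all 6-element subsets of 11 elements.
Number of bases = C(11,6) = 11! / (6! * 5!) = 462.

462


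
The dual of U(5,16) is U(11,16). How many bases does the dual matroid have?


The dual of U(r,n) is U(n-r, n) = U(11,16).
Bases of U(11,16) are all (11)-element subsets.
|B(M*)| = C(16,11) = 16! / (11! * 5!) = 4368.

4368


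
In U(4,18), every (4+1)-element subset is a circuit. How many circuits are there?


In U(4,18), circuits are the (5)-element subsets.
Any set of 5 elements is dependent, and removing any one element gives
an independent set of size 4, so it is a minimal dependent set.
Number of circuits = (18 choose 5) = 8568.

8568


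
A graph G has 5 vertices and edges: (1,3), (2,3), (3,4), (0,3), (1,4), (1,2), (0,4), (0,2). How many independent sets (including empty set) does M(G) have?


An independent set in a graphic matroid is an acyclic edge subset.
G has 5 vertices and 8 edges.
Enumerate all 2^8 = 256 subsets, checking for acyclicity.
Total independent sets = 134.

134


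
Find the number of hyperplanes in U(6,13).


Hyperplanes of U(6,13) are flats of rank 5.
In a uniform matroid, these are exactly the (5)-element subsets.
Count = C(13,5) = 1287.

1287


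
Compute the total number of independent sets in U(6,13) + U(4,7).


For a direct sum, |I(M1+M2)| = |I(M1)| * |I(M2)|.
|I(U(6,13))| = sum C(13,k) for k=0..6 = 4096.
|I(U(4,7))| = sum C(7,k) for k=0..4 = 99.
Total = 4096 * 99 = 405504.

405504


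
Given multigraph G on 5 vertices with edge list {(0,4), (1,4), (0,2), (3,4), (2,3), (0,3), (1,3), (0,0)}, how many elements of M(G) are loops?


In a graphic matroid, a loop is a self-loop edge (u,u) with rank 0.
Examining all 8 edges for self-loops...
Self-loops found: (0,0)
Number of loops = 1.

1


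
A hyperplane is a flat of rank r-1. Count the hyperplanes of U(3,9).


Hyperplanes of U(3,9) are flats of rank 2.
In a uniform matroid, these are exactly the (2)-element subsets.
Count = C(9,2) = (9 * 8) / (1 * 2) = 36.

36


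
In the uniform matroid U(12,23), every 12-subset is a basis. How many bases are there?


Bases of U(12,23) are all 12-element subsets of the 23-element ground set.
Number of bases = C(23,12).
C(23,12) = 1352078.

1352078


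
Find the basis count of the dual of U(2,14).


The dual of U(r,n) is U(n-r, n) = U(12,14).
Bases of U(12,14) are all (12)-element subsets.
|B(M*)| = C(14,12) = 14! / (12! * 2!) = 91.

91


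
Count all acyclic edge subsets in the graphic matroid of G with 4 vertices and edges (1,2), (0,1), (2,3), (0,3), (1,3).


An independent set in a graphic matroid is an acyclic edge subset.
G has 4 vertices and 5 edges.
Enumerate all 2^5 = 32 subsets, checking for acyclicity.
Total independent sets = 24.

24


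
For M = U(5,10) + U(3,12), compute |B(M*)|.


(M1+M2)* = M1* + M2*.
M1* = U(5,10), bases: C(10,5) = 252.
M2* = U(9,12), bases: C(12,9) = 220.
|B(M*)| = 252 * 220 = 55440.

55440


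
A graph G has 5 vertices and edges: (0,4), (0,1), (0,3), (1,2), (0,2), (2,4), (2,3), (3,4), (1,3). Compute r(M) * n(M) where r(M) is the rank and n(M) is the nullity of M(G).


r(M) = |V| - c = 5 - 1 = 4.
nullity = |E| - r(M) = 9 - 4 = 5.
Product = 4 * 5 = 20.

20


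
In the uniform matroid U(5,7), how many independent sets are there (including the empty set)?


Independent sets of U(5,7) are all subsets of size <= 5.
Count = (7 choose 0) + (7 choose 1) + (7 choose 2) + (7 choose 3) + (7 choose 4) + (7 choose 5)
     = 1 + 7 + 21 + 35 + 35 + 21
     = 120.

120


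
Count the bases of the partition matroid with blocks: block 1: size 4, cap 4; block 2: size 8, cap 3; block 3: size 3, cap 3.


A basis picks exactly ci elements from block i.
Number of bases = product of C(|Si|, ci).
= C(4,4) * C(8,3) * C(3,3)
= 1 * 56 * 1
= 56.

56


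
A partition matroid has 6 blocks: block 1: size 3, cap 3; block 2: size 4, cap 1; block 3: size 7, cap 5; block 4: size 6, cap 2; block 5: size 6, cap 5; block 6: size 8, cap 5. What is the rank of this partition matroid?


Rank of a partition matroid = sum of min(|Si|, ci) for each block.
= min(3,3) + min(4,1) + min(7,5) + min(6,2) + min(6,5) + min(8,5)
= 3 + 1 + 5 + 2 + 5 + 5
= 21.

21


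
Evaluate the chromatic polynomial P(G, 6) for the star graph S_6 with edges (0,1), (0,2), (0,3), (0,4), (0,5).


P(tree, k) = k * (k-1)^(5) for any tree on 6 vertices.
P(6) = 6 * 5^5 = 6 * 3125 = 18750.

18750


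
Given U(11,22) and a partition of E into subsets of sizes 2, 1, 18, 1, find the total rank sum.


r(Ai) = min(|Ai|, 11) for each part.
Sum = min(2,11) + min(1,11) + min(18,11) + min(1,11)
    = 2 + 1 + 11 + 1
    = 15.

15


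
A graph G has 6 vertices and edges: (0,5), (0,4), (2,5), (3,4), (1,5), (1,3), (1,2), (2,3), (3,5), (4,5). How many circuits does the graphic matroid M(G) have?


A circuit in a graphic matroid = edge set of a simple cycle.
G has 6 vertices and 10 edges.
Enumerating all minimal edge subsets forming cycles...
Total circuits found: 18.

18


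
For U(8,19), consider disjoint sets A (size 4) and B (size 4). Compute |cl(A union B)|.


|A union B| = 4 + 4 = 8 (disjoint).
In U(8,19), cl(S) = S if |S| < 8, else cl(S) = E.
Since 8 >= 8, cl(A union B) = E.
|cl(A union B)| = 19.

19


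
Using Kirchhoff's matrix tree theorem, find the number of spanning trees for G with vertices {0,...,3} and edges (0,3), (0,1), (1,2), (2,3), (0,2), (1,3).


By Kirchhoff's matrix tree theorem, the number of spanning trees equals
the determinant of any cofactor of the Laplacian matrix L.
G has 4 vertices and 6 edges.
Computing the (3 x 3) cofactor determinant gives 16.

16


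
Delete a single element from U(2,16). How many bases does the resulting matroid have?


Deleting e from U(2,16) gives U(2,15) since n > r.
Bases of U(2,15) = (15 choose 2) = 105.

105


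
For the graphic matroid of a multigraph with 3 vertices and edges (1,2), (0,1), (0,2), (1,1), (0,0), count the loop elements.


In a graphic matroid, a loop is a self-loop edge (u,u) with rank 0.
Examining all 5 edges for self-loops...
Self-loops found: (1,1), (0,0)
Number of loops = 2.

2


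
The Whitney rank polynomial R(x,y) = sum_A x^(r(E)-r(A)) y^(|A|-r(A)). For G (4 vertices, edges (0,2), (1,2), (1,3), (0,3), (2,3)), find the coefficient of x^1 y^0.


R(x,y) = sum over A in 2^E of x^(r(E)-r(A)) * y^(|A|-r(A)).
G has 4 vertices, 5 edges. r(E) = 3.
Enumerate all 2^5 = 32 subsets.
Count subsets with r(E)-r(A)=1 and |A|-r(A)=0: 10.

10


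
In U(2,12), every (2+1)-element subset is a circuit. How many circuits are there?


In U(2,12), circuits are the (3)-element subsets.
Any set of 3 elements is dependent, and removing any one element gives
an independent set of size 2, so it is a minimal dependent set.
Number of circuits = (12 choose 3) = 220.

220


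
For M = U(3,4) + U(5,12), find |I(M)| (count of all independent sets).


For a direct sum, |I(M1+M2)| = |I(M1)| * |I(M2)|.
|I(U(3,4))| = sum C(4,k) for k=0..3 = 15.
|I(U(5,12))| = sum C(12,k) for k=0..5 = 1586.
Total = 15 * 1586 = 23790.

23790


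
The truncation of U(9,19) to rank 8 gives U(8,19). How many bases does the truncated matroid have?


Truncating U(9,19) to rank 8 gives U(8,19).
Bases of U(8,19) are all 8-element subsets of 19 elements.
Number of bases = C(19,8) = 75582.

75582


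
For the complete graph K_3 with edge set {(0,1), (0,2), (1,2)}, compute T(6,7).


T(K_3; x,y) = x^2 + x + y.
T(6,7) = 36 + 6 + 7 = 49.

49


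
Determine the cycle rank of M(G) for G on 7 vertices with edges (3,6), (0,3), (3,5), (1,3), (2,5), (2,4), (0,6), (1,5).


Cycle rank (nullity) = |E| - r(M) = |E| - (|V| - c).
|E| = 8, |V| = 7, c = 1.
Nullity = 8 - (7 - 1) = 8 - 6 = 2.

2


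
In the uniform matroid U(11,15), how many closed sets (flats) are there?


Flats of U(11,15): every subset of size < 11 is a flat, plus E itself.
Count = C(15,0) + C(15,1) + C(15,2) + C(15,3) + C(15,4) + C(15,5) + C(15,6) + C(15,7) + C(15,8) + C(15,9) + C(15,10) + 1
     = 1 + 15 + 105 + 455 + 1365 + 3003 + 5005 + 6435 + 6435 + 5005 + 3003 + 1
     = 30828.

30828


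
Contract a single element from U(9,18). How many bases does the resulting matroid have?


Contracting e from U(9,18) gives U(8,17).
Bases of U(8,17) = C(17,8) = 24310.

24310


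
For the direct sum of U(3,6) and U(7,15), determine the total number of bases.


Bases of a direct sum M1 + M2: |B| = |B(M1)| * |B(M2)|.
|B(U(3,6))| = C(6,3) = 20.
|B(U(7,15))| = C(15,7) = 6435.
Total bases = 20 * 6435 = 128700.

128700


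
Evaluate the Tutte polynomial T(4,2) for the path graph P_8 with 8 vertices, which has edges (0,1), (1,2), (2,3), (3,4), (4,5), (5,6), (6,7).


A path on 8 vertices is a tree with 7 edges.
T(x,y) = x^(7) for any tree.
T(4,2) = 4^7 = 16384.

16384


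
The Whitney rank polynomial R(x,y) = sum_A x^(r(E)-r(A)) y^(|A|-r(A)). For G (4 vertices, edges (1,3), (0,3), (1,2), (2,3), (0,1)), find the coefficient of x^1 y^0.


R(x,y) = sum over A in 2^E of x^(r(E)-r(A)) * y^(|A|-r(A)).
G has 4 vertices, 5 edges. r(E) = 3.
Enumerate all 2^5 = 32 subsets.
Count subsets with r(E)-r(A)=1 and |A|-r(A)=0: 10.

10


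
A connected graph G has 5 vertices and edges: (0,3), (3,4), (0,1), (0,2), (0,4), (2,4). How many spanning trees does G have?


By Kirchhoff's matrix tree theorem, the number of spanning trees equals
the determinant of any cofactor of the Laplacian matrix L.
G has 5 vertices and 6 edges.
Computing the (4 x 4) cofactor determinant gives 8.

8


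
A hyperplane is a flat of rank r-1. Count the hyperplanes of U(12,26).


Hyperplanes of U(12,26) are flats of rank 11.
In a uniform matroid, these are exactly the (11)-element subsets.
Count = (26 choose 11) = 7726160.

7726160


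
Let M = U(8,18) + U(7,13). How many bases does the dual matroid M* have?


(M1+M2)* = M1* + M2*.
M1* = U(10,18), bases: C(18,10) = 43758.
M2* = U(6,13), bases: C(13,6) = 1716.
|B(M*)| = 43758 * 1716 = 75088728.

75088728


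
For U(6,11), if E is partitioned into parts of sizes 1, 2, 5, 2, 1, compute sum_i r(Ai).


r(Ai) = min(|Ai|, 6) for each part.
Sum = min(1,6) + min(2,6) + min(5,6) + min(2,6) + min(1,6)
    = 1 + 2 + 5 + 2 + 1
    = 11.

11


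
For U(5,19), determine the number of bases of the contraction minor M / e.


Contracting e from U(5,19) gives U(4,18).
Bases of U(4,18) = C(18,4) = 18! / (4! * 14!) = 3060.

3060


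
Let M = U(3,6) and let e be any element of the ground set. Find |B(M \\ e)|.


Deleting e from U(3,6) gives U(3,5) since n > r.
Bases of U(3,5) = C(5,3) = (5 * 4 * 3) / (1 * 2 * 3) = 10.

10


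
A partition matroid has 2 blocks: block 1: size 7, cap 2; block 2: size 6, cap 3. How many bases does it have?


A basis picks exactly ci elements from block i.
Number of bases = product of C(|Si|, ci).
= C(7,2) * C(6,3)
= 21 * 20
= 420.

420


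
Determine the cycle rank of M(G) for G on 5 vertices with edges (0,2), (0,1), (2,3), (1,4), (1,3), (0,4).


Cycle rank (nullity) = |E| - r(M) = |E| - (|V| - c).
|E| = 6, |V| = 5, c = 1.
Nullity = 6 - (5 - 1) = 6 - 4 = 2.

2


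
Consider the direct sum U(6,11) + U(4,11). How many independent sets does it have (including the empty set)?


For a direct sum, |I(M1+M2)| = |I(M1)| * |I(M2)|.
|I(U(6,11))| = sum C(11,k) for k=0..6 = 1486.
|I(U(4,11))| = sum C(11,k) for k=0..4 = 562.
Total = 1486 * 562 = 835132.

835132


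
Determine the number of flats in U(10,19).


Flats of U(10,19): every subset of size < 10 is a flat, plus E itself.
Count = C(19,0) + C(19,1) + C(19,2) + C(19,3) + C(19,4) + C(19,5) + C(19,6) + C(19,7) + C(19,8) + C(19,9) + 1
     = 1 + 19 + 171 + 969 + 3876 + 11628 + 27132 + 50388 + 75582 + 92378 + 1
     = 262145.

262145


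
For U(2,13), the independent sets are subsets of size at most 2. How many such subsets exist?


Independent sets of U(2,13) are all subsets of size <= 2.
Count = C(13,0) + C(13,1) + C(13,2)
     = 1 + 13 + 78
     = 92.

92


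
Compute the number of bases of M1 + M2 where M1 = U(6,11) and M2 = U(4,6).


Bases of a direct sum M1 + M2: |B| = |B(M1)| * |B(M2)|.
|B(U(6,11))| = C(11,6) = 462.
|B(U(4,6))| = C(6,4) = 15.
Total bases = 462 * 15 = 6930.

6930


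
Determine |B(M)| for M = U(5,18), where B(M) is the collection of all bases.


Bases of U(5,18) are all 5-element subsets of the 18-element ground set.
Number of bases = C(18,5).
C(18,5) = 18! / (5! * 13!) = 8568.

8568


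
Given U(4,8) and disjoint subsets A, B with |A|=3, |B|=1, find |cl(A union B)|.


|A union B| = 3 + 1 = 4 (disjoint).
In U(4,8), cl(S) = S if |S| < 4, else cl(S) = E.
Since 4 >= 4, cl(A union B) = E.
|cl(A union B)| = 8.

8


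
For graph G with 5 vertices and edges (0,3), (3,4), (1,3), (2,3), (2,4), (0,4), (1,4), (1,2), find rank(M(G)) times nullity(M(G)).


r(M) = |V| - c = 5 - 1 = 4.
nullity = |E| - r(M) = 8 - 4 = 4.
Product = 4 * 4 = 16.

16


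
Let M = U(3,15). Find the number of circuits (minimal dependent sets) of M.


In U(3,15), circuits are the (4)-element subsets.
Any set of 4 elements is dependent, and removing any one element gives
an independent set of size 3, so it is a minimal dependent set.
Number of circuits = (15 choose 4) = 1365.

1365


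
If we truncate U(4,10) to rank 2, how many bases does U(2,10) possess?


Truncating U(4,10) to rank 2 gives U(2,10).
Bases of U(2,10) are all 2-element subsets of 10 elements.
Number of bases = C(10,2) = 10! / (2! * 8!) = 45.

45


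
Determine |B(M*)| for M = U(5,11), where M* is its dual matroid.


The dual of U(r,n) is U(n-r, n) = U(6,11).
Bases of U(6,11) are all (6)-element subsets.
|B(M*)| = C(11,6) = 11! / (6! * 5!) = 462.

462


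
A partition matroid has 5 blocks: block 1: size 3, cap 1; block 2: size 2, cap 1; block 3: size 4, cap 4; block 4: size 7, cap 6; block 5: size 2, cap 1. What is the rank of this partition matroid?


Rank of a partition matroid = sum of min(|Si|, ci) for each block.
= min(3,1) + min(2,1) + min(4,4) + min(7,6) + min(2,1)
= 1 + 1 + 4 + 6 + 1
= 13.

13


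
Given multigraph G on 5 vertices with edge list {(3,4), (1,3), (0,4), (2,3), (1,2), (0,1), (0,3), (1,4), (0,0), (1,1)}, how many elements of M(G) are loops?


In a graphic matroid, a loop is a self-loop edge (u,u) with rank 0.
Examining all 10 edges for self-loops...
Self-loops found: (0,0), (1,1)
Number of loops = 2.

2


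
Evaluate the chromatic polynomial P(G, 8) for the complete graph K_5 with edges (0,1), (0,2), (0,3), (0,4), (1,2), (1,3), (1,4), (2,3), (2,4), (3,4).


P(K_5, k) = k(k-1)(k-2)...(k-4).
P(8) = (8) * (7) * (6) * (5) * (4) = 6720.

6720


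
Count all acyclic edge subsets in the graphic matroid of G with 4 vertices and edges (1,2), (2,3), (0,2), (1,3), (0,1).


An independent set in a graphic matroid is an acyclic edge subset.
G has 4 vertices and 5 edges.
Enumerate all 2^5 = 32 subsets, checking for acyclicity.
Total independent sets = 24.

24


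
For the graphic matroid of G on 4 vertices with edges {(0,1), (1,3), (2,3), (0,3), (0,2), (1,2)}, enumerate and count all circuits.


A circuit in a graphic matroid = edge set of a simple cycle.
G has 4 vertices and 6 edges.
Enumerating all minimal edge subsets forming cycles...
Total circuits found: 7.

7


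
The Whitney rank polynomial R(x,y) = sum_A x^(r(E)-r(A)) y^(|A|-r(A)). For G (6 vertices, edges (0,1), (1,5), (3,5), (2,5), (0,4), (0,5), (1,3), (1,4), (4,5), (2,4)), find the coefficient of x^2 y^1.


R(x,y) = sum over A in 2^E of x^(r(E)-r(A)) * y^(|A|-r(A)).
G has 6 vertices, 10 edges. r(E) = 5.
Enumerate all 2^10 = 1024 subsets.
Count subsets with r(E)-r(A)=2 and |A|-r(A)=1: 49.

49


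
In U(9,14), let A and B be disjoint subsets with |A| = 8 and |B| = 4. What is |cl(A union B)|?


|A union B| = 8 + 4 = 12 (disjoint).
In U(9,14), cl(S) = S if |S| < 9, else cl(S) = E.
Since 12 >= 9, cl(A union B) = E.
|cl(A union B)| = 14.

14


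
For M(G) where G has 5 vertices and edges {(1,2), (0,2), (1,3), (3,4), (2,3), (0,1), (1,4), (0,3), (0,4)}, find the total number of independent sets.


An independent set in a graphic matroid is an acyclic edge subset.
G has 5 vertices and 9 edges.
Enumerate all 2^9 = 512 subsets, checking for acyclicity.
Total independent sets = 198.

198


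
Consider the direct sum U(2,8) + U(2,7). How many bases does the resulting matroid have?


Bases of a direct sum M1 + M2: |B| = |B(M1)| * |B(M2)|.
|B(U(2,8))| = C(8,2) = 28.
|B(U(2,7))| = C(7,2) = 21.
Total bases = 28 * 21 = 588.

588


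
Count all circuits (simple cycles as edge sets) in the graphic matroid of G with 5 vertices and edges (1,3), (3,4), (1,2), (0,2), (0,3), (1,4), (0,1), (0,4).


A circuit in a graphic matroid = edge set of a simple cycle.
G has 5 vertices and 8 edges.
Enumerating all minimal edge subsets forming cycles...
Total circuits found: 12.

12


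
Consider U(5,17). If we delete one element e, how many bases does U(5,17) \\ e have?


Deleting e from U(5,17) gives U(5,16) since n > r.
Bases of U(5,16) = C(16,5) = 4368.

4368


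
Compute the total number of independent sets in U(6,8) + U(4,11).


For a direct sum, |I(M1+M2)| = |I(M1)| * |I(M2)|.
|I(U(6,8))| = sum C(8,k) for k=0..6 = 247.
|I(U(4,11))| = sum C(11,k) for k=0..4 = 562.
Total = 247 * 562 = 138814.

138814


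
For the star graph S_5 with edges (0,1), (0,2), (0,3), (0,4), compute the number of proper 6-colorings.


P(tree, k) = k * (k-1)^(4) for any tree on 5 vertices.
P(6) = 6 * 5^4 = 6 * 625 = 3750.

3750


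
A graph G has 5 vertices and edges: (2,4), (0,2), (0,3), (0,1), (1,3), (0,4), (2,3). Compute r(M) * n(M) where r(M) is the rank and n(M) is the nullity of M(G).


r(M) = |V| - c = 5 - 1 = 4.
nullity = |E| - r(M) = 7 - 4 = 3.
Product = 4 * 3 = 12.

12


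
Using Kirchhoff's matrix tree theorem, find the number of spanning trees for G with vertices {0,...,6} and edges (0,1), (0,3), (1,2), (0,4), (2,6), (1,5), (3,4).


By Kirchhoff's matrix tree theorem, the number of spanning trees equals
the determinant of any cofactor of the Laplacian matrix L.
G has 7 vertices and 7 edges.
Computing the (6 x 6) cofactor determinant gives 3.

3


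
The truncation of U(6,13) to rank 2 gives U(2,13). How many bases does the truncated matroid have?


Truncating U(6,13) to rank 2 gives U(2,13).
Bases of U(2,13) are all 2-element subsets of 13 elements.
Number of bases = C(13,2) = 13! / (2! * 11!) = 78.

78


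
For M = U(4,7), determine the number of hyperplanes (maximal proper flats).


Hyperplanes of U(4,7) are flats of rank 3.
In a uniform matroid, these are exactly the (3)-element subsets.
Count = C(7,3) = (7 * 6 * 5) / (1 * 2 * 3) = 35.

35


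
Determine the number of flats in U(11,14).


Flats of U(11,14): every subset of size < 11 is a flat, plus E itself.
Count = C(14,0) + C(14,1) + C(14,2) + C(14,3) + C(14,4) + C(14,5) + C(14,6) + C(14,7) + C(14,8) + C(14,9) + C(14,10) + 1
     = 1 + 14 + 91 + 364 + 1001 + 2002 + 3003 + 3432 + 3003 + 2002 + 1001 + 1
     = 15915.

15915


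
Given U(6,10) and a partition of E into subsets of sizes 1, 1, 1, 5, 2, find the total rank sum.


r(Ai) = min(|Ai|, 6) for each part.
Sum = min(1,6) + min(1,6) + min(1,6) + min(5,6) + min(2,6)
    = 1 + 1 + 1 + 5 + 2
    = 10.

10


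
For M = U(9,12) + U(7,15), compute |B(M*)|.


(M1+M2)* = M1* + M2*.
M1* = U(3,12), bases: C(12,3) = 220.
M2* = U(8,15), bases: C(15,8) = 6435.
|B(M*)| = 220 * 6435 = 1415700.

1415700


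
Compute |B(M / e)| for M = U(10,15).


Contracting e from U(10,15) gives U(9,14).
Bases of U(9,14) = C(14,9) = 2002.

2002


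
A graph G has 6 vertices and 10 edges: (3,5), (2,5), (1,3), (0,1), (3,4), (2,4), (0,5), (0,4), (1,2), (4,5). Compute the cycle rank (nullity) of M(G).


Cycle rank (nullity) = |E| - r(M) = |E| - (|V| - c).
|E| = 10, |V| = 6, c = 1.
Nullity = 10 - (6 - 1) = 10 - 5 = 5.

5


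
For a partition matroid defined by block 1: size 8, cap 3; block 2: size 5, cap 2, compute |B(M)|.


A basis picks exactly ci elements from block i.
Number of bases = product of C(|Si|, ci).
= C(8,3) * C(5,2)
= 56 * 10
= 560.

560


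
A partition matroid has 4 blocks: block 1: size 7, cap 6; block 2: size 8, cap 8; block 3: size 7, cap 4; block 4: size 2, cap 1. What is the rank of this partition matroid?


Rank of a partition matroid = sum of min(|Si|, ci) for each block.
= min(7,6) + min(8,8) + min(7,4) + min(2,1)
= 6 + 8 + 4 + 1
= 19.

19


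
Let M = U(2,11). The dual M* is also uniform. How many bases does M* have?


The dual of U(r,n) is U(n-r, n) = U(9,11).
Bases of U(9,11) are all (9)-element subsets.
|B(M*)| = C(11,9) = 55.

55


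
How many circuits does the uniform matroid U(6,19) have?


In U(6,19), circuits are the (7)-element subsets.
Any set of 7 elements is dependent, and removing any one element gives
an independent set of size 6, so it is a minimal dependent set.
Number of circuits = C(19,7) = 50388.

50388


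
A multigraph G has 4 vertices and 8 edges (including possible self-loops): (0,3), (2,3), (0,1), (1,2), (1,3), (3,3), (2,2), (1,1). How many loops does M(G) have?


In a graphic matroid, a loop is a self-loop edge (u,u) with rank 0.
Examining all 8 edges for self-loops...
Self-loops found: (3,3), (2,2), (1,1)
Number of loops = 3.

3


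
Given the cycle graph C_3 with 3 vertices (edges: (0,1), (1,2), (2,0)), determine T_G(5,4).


T(C_3; x,y) = x + x^2 + ... + x^(2) + y.
T(5,4) = 5^1 + 5^2 + 4
= 5 + 25 + 4
= 34.

34


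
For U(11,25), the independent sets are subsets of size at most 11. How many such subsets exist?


Independent sets of U(11,25) are all subsets of size <= 11.
Count = C(25,0) + C(25,1) + C(25,2) + C(25,3) + C(25,4) + C(25,5) + C(25,6) + C(25,7) + C(25,8) + C(25,9) + C(25,10) + C(25,11)
     = 1 + 25 + 300 + 2300 + 12650 + 53130 + 177100 + 480700 + 1081575 + 2042975 + 3268760 + 4457400
     = 11576916.

11576916


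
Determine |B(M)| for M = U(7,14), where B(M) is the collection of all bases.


Bases of U(7,14) are all 7-element subsets of the 14-element ground set.
Number of bases = C(14,7).
C(14,7) = 3432.

3432


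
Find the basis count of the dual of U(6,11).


The dual of U(r,n) is U(n-r, n) = U(5,11).
Bases of U(5,11) are all (5)-element subsets.
|B(M*)| = C(11,5) = 11! / (5! * 6!) = 462.

462


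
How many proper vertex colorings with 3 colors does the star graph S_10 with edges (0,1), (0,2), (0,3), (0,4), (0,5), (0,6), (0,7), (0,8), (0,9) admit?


P(tree, k) = k * (k-1)^(9) for any tree on 10 vertices.
P(3) = 3 * 2^9 = 3 * 512 = 1536.

1536


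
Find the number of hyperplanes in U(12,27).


Hyperplanes of U(12,27) are flats of rank 11.
In a uniform matroid, these are exactly the (11)-element subsets.
Count = (27 choose 11) = 13037895.

13037895


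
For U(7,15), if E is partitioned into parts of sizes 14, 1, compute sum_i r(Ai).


r(Ai) = min(|Ai|, 7) for each part.
Sum = min(14,7) + min(1,7)
    = 7 + 1
    = 8.

8


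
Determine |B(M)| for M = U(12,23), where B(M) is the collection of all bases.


Bases of U(12,23) are all 12-element subsets of the 23-element ground set.
Number of bases = C(23,12).
C(23,12) = 1352078.

1352078


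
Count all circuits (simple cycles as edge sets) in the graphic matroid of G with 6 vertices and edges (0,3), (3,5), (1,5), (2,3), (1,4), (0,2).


A circuit in a graphic matroid = edge set of a simple cycle.
G has 6 vertices and 6 edges.
Enumerating all minimal edge subsets forming cycles...
Total circuits found: 1.

1


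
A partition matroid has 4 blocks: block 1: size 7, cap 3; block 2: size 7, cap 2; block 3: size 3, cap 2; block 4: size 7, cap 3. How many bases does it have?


A basis picks exactly ci elements from block i.
Number of bases = product of C(|Si|, ci).
= C(7,3) * C(7,2) * C(3,2) * C(7,3)
= 35 * 21 * 3 * 35
= 77175.

77175


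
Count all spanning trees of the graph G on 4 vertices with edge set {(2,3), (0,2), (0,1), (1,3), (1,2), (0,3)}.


By Kirchhoff's matrix tree theorem, the number of spanning trees equals
the determinant of any cofactor of the Laplacian matrix L.
G has 4 vertices and 6 edges.
Computing the (3 x 3) cofactor determinant gives 16.

16


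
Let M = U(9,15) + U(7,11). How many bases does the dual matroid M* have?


(M1+M2)* = M1* + M2*.
M1* = U(6,15), bases: C(15,6) = 5005.
M2* = U(4,11), bases: C(11,4) = 330.
|B(M*)| = 5005 * 330 = 1651650.

1651650


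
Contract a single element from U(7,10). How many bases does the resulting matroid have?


Contracting e from U(7,10) gives U(6,9).
Bases of U(6,9) = C(9,6) = 9! / (6! * 3!) = 84.

84


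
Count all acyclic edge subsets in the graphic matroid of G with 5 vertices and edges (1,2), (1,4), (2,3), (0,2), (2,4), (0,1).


An independent set in a graphic matroid is an acyclic edge subset.
G has 5 vertices and 6 edges.
Enumerate all 2^6 = 64 subsets, checking for acyclicity.
Total independent sets = 48.

48


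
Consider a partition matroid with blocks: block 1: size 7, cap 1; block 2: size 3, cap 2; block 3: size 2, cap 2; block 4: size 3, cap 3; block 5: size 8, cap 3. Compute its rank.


Rank of a partition matroid = sum of min(|Si|, ci) for each block.
= min(7,1) + min(3,2) + min(2,2) + min(3,3) + min(8,3)
= 1 + 2 + 2 + 3 + 3
= 11.

11


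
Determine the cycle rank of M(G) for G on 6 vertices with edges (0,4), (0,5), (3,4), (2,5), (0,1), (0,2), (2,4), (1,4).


Cycle rank (nullity) = |E| - r(M) = |E| - (|V| - c).
|E| = 8, |V| = 6, c = 1.
Nullity = 8 - (6 - 1) = 8 - 5 = 3.

3


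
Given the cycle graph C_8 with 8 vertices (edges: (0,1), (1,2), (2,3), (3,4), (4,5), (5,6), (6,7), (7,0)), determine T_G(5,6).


T(C_8; x,y) = x + x^2 + ... + x^(7) + y.
T(5,6) = 5^1 + 5^2 + 5^3 + 5^4 + 5^5 + 5^6 + 5^7 + 6
= 5 + 25 + 125 + 625 + 3125 + 15625 + 78125 + 6
= 97661.

97661


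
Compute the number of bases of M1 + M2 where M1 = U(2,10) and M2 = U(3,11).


Bases of a direct sum M1 + M2: |B| = |B(M1)| * |B(M2)|.
|B(U(2,10))| = C(10,2) = 45.
|B(U(3,11))| = C(11,3) = 165.
Total bases = 45 * 165 = 7425.

7425


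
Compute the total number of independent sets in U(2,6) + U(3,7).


For a direct sum, |I(M1+M2)| = |I(M1)| * |I(M2)|.
|I(U(2,6))| = sum C(6,k) for k=0..2 = 22.
|I(U(3,7))| = sum C(7,k) for k=0..3 = 64.
Total = 22 * 64 = 1408.

1408


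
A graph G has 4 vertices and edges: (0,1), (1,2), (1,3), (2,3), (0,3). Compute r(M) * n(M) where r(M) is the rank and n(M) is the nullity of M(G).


r(M) = |V| - c = 4 - 1 = 3.
nullity = |E| - r(M) = 5 - 3 = 2.
Product = 3 * 2 = 6.

6


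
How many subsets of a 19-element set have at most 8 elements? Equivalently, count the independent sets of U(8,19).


Independent sets of U(8,19) are all subsets of size <= 8.
Count = (19 choose 0) + (19 choose 1) + (19 choose 2) + (19 choose 3) + (19 choose 4) + (19 choose 5) + (19 choose 6) + (19 choose 7) + (19 choose 8)
     = 1 + 19 + 171 + 969 + 3876 + 11628 + 27132 + 50388 + 75582
     = 169766.

169766


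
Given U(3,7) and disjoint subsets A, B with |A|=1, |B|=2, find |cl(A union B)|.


|A union B| = 1 + 2 = 3 (disjoint).
In U(3,7), cl(S) = S if |S| < 3, else cl(S) = E.
Since 3 >= 3, cl(A union B) = E.
|cl(A union B)| = 7.

7


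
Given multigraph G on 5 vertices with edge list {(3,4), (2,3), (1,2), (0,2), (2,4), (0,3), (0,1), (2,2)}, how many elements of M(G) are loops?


In a graphic matroid, a loop is a self-loop edge (u,u) with rank 0.
Examining all 8 edges for self-loops...
Self-loops found: (2,2)
Number of loops = 1.

1


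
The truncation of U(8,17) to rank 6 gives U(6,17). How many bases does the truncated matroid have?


Truncating U(8,17) to rank 6 gives U(6,17).
Bases of U(6,17) are all 6-element subsets of 17 elements.
Number of bases = C(17,6) = 17! / (6! * 11!) = 12376.

12376


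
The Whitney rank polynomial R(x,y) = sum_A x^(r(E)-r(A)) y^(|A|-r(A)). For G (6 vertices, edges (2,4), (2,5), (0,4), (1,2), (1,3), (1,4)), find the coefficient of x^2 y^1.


R(x,y) = sum over A in 2^E of x^(r(E)-r(A)) * y^(|A|-r(A)).
G has 6 vertices, 6 edges. r(E) = 5.
Enumerate all 2^6 = 64 subsets.
Count subsets with r(E)-r(A)=2 and |A|-r(A)=1: 3.

3


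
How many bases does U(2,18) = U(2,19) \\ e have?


Deleting e from U(2,19) gives U(2,18) since n > r.
Bases of U(2,18) = (18 choose 2) = 153.

153


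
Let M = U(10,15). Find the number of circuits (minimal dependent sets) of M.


In U(10,15), circuits are the (11)-element subsets.
Any set of 11 elements is dependent, and removing any one element gives
an independent set of size 10, so it is a minimal dependent set.
Number of circuits = C(15,11) = 15! / (11! * 4!) = 1365.

1365


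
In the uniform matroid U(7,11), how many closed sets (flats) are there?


Flats of U(7,11): every subset of size < 7 is a flat, plus E itself.
Count = (11 choose 0) + (11 choose 1) + (11 choose 2) + (11 choose 3) + (11 choose 4) + (11 choose 5) + (11 choose 6) + 1
     = 1 + 11 + 55 + 165 + 330 + 462 + 462 + 1
     = 1487.

1487


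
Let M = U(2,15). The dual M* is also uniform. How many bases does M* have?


The dual of U(r,n) is U(n-r, n) = U(13,15).
Bases of U(13,15) are all (13)-element subsets.
|B(M*)| = C(15,13) = 15! / (13! * 2!) = 105.

105


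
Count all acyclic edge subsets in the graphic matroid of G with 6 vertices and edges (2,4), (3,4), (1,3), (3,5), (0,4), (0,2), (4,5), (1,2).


An independent set in a graphic matroid is an acyclic edge subset.
G has 6 vertices and 8 edges.
Enumerate all 2^8 = 256 subsets, checking for acyclicity.
Total independent sets = 180.

180


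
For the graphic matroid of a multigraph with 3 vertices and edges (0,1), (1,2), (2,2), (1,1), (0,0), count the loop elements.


In a graphic matroid, a loop is a self-loop edge (u,u) with rank 0.
Examining all 5 edges for self-loops...
Self-loops found: (2,2), (1,1), (0,0)
Number of loops = 3.

3


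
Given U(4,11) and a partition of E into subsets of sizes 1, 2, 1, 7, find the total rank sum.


r(Ai) = min(|Ai|, 4) for each part.
Sum = min(1,4) + min(2,4) + min(1,4) + min(7,4)
    = 1 + 2 + 1 + 4
    = 8.

8


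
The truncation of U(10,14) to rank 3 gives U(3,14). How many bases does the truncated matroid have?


Truncating U(10,14) to rank 3 gives U(3,14).
Bases of U(3,14) are all 3-element subsets of 14 elements.
Number of bases = C(14,3) = 14! / (3! * 11!) = 364.

364


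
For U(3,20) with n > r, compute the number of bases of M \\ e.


Deleting e from U(3,20) gives U(3,19) since n > r.
Bases of U(3,19) = C(19,3) = (19 * 18 * 17) / (1 * 2 * 3) = 969.

969


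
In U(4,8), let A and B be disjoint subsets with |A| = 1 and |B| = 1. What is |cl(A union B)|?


|A union B| = 1 + 1 = 2 (disjoint).
In U(4,8), cl(S) = S if |S| < 4, else cl(S) = E.
Since 2 < 4, cl(A union B) = A union B.
|cl(A union B)| = 2.

2


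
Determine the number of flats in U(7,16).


Flats of U(7,16): every subset of size < 7 is a flat, plus E itself.
Count = (16 choose 0) + (16 choose 1) + (16 choose 2) + (16 choose 3) + (16 choose 4) + (16 choose 5) + (16 choose 6) + 1
     = 1 + 16 + 120 + 560 + 1820 + 4368 + 8008 + 1
     = 14894.

14894


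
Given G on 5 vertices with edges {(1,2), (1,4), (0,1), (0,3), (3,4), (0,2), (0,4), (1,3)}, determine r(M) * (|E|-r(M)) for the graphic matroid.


r(M) = |V| - c = 5 - 1 = 4.
nullity = |E| - r(M) = 8 - 4 = 4.
Product = 4 * 4 = 16.

16


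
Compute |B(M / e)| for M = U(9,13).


Contracting e from U(9,13) gives U(8,12).
Bases of U(8,12) = C(12,8) = 495.

495


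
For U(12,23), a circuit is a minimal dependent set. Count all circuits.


In U(12,23), circuits are the (13)-element subsets.
Any set of 13 elements is dependent, and removing any one element gives
an independent set of size 12, so it is a minimal dependent set.
Number of circuits = C(23,13) = 23! / (13! * 10!) = 1144066.

1144066


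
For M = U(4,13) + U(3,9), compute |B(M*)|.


(M1+M2)* = M1* + M2*.
M1* = U(9,13), bases: C(13,9) = 715.
M2* = U(6,9), bases: C(9,6) = 84.
|B(M*)| = 715 * 84 = 60060.

60060


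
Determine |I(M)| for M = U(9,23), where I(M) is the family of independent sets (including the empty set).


Independent sets of U(9,23) are all subsets of size <= 9.
Count = (23 choose 0) + (23 choose 1) + (23 choose 2) + (23 choose 3) + (23 choose 4) + (23 choose 5) + (23 choose 6) + (23 choose 7) + (23 choose 8) + (23 choose 9)
     = 1 + 23 + 253 + 1771 + 8855 + 33649 + 100947 + 245157 + 490314 + 817190
     = 1698160.

1698160


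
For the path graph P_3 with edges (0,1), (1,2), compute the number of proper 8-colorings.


P(P_3, k) = k * (k-1)^(2).
P(8) = 8 * 7^2 = 8 * 49 = 392.

392


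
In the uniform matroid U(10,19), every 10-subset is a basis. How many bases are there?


Bases of U(10,19) are all 10-element subsets of the 19-element ground set.
Number of bases = C(19,10).
(19 choose 10) = 92378.

92378


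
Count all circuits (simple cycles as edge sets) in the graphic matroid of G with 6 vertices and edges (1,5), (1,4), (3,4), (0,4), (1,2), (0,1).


A circuit in a graphic matroid = edge set of a simple cycle.
G has 6 vertices and 6 edges.
Enumerating all minimal edge subsets forming cycles...
Total circuits found: 1.

1


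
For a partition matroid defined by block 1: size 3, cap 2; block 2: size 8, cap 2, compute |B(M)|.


A basis picks exactly ci elements from block i.
Number of bases = product of C(|Si|, ci).
= C(3,2) * C(8,2)
= 3 * 28
= 84.

84


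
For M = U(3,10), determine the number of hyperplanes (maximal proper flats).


Hyperplanes of U(3,10) are flats of rank 2.
In a uniform matroid, these are exactly the (2)-element subsets.
Count = C(10,2) = 10! / (2! * 8!) = 45.

45


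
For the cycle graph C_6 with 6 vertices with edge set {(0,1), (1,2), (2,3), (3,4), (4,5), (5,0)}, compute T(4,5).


T(C_6; x,y) = x + x^2 + ... + x^(5) + y.
T(4,5) = 4^1 + 4^2 + 4^3 + 4^4 + 4^5 + 5
= 4 + 16 + 64 + 256 + 1024 + 5
= 1369.

1369
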